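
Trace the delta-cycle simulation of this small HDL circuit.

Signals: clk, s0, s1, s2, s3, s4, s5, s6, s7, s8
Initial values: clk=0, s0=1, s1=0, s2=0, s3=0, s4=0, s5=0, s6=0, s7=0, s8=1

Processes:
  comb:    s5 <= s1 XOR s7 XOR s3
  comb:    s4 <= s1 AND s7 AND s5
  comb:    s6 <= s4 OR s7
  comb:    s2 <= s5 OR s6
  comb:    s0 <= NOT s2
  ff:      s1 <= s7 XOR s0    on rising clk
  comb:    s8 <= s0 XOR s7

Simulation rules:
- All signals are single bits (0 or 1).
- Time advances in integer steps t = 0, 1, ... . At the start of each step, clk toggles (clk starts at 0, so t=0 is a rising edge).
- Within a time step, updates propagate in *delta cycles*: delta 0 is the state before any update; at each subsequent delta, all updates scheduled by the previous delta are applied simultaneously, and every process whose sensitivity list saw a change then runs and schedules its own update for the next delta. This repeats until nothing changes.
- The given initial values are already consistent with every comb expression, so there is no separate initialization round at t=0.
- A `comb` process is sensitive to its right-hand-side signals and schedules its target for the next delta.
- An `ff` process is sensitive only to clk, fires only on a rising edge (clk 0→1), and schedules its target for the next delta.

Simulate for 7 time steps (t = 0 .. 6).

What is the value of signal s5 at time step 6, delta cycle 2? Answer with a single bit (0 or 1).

1

[bits: s3,s0,s6,s8,s4,s1,clk,s7,s5,s2]
t=0: Δ0=0101000000 Δ1=0101001000 Δ2=0101011000 Δ3=0101011010 Δ4=0101011011 Δ5=0001011011 Δ6=0000011011 | 6Δ
t=1: Δ0=0000011011 Δ1=0000010011 | 1Δ
t=2: Δ0=0000010011 Δ1=0000011011 Δ2=0000001011 Δ3=0000001001 Δ4=0000001000 Δ5=0100001000 Δ6=0101001000 | 6Δ
t=3: Δ0=0101001000 Δ1=0101000000 | 1Δ
t=4: Δ0=0101000000 Δ1=0101001000 Δ2=0101011000 Δ3=0101011010 Δ4=0101011011 Δ5=0001011011 Δ6=0000011011 | 6Δ
t=5: Δ0=0000011011 Δ1=0000010011 | 1Δ
t=6: Δ0=0000010011 Δ1=0000011011 Δ2=0000001011 Δ3=0000001001 Δ4=0000001000 Δ5=0100001000 Δ6=0101001000 | 6Δ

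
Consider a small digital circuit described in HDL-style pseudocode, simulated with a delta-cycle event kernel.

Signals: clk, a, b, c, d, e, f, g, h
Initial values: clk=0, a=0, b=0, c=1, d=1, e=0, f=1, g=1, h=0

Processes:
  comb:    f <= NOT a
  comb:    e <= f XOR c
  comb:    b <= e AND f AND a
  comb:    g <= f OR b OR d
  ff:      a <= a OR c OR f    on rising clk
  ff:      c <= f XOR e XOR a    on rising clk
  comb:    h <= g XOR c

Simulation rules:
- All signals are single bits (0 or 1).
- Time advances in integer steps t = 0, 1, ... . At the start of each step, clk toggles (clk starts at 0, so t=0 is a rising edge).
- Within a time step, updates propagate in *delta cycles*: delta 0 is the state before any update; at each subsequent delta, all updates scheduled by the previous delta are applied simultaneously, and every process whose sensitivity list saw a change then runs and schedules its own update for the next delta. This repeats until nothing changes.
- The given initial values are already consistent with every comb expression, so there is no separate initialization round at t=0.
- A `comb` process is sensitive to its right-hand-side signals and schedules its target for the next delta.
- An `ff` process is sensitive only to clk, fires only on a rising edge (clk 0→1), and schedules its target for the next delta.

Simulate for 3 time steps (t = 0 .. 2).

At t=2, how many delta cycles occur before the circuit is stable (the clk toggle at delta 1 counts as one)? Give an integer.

t0.Δ0 g=1 e=0 a=0 h=0 c=1 d=1 f=1 clk=0 b=0
t0.Δ1 g=1 e=0 a=0 h=0 c=1 d=1 f=1 clk=1 b=0
t0.Δ2 g=1 e=0 a=1 h=0 c=1 d=1 f=1 clk=1 b=0
t0.Δ3 g=1 e=0 a=1 h=0 c=1 d=1 f=0 clk=1 b=0
t0.Δ4 g=1 e=1 a=1 h=0 c=1 d=1 f=0 clk=1 b=0
t1.Δ0 g=1 e=1 a=1 h=0 c=1 d=1 f=0 clk=1 b=0
t1.Δ1 g=1 e=1 a=1 h=0 c=1 d=1 f=0 clk=0 b=0
t2.Δ0 g=1 e=1 a=1 h=0 c=1 d=1 f=0 clk=0 b=0
t2.Δ1 g=1 e=1 a=1 h=0 c=1 d=1 f=0 clk=1 b=0
t2.Δ2 g=1 e=1 a=1 h=0 c=0 d=1 f=0 clk=1 b=0
t2.Δ3 g=1 e=0 a=1 h=1 c=0 d=1 f=0 clk=1 b=0

3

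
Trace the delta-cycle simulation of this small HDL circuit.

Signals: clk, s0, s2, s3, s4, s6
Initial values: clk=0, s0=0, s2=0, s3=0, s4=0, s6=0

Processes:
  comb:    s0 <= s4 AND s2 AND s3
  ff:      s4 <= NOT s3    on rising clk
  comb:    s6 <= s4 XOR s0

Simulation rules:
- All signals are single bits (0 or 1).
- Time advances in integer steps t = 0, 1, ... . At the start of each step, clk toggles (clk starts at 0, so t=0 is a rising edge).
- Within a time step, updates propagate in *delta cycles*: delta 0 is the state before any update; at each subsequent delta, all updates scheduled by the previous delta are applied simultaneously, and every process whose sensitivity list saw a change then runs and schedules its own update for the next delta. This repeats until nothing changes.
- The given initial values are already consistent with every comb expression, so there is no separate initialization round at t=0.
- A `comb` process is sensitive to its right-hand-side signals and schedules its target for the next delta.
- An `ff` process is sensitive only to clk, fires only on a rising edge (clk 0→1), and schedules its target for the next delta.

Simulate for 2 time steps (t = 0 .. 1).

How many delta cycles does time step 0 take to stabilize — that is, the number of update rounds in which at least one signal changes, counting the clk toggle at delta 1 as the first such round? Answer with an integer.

t0.Δ0 s3=0 s2=0 s4=0 clk=0 s0=0 s6=0
t0.Δ1 s3=0 s2=0 s4=0 clk=1 s0=0 s6=0
t0.Δ2 s3=0 s2=0 s4=1 clk=1 s0=0 s6=0
t0.Δ3 s3=0 s2=0 s4=1 clk=1 s0=0 s6=1
t1.Δ0 s3=0 s2=0 s4=1 clk=1 s0=0 s6=1
t1.Δ1 s3=0 s2=0 s4=1 clk=0 s0=0 s6=1

3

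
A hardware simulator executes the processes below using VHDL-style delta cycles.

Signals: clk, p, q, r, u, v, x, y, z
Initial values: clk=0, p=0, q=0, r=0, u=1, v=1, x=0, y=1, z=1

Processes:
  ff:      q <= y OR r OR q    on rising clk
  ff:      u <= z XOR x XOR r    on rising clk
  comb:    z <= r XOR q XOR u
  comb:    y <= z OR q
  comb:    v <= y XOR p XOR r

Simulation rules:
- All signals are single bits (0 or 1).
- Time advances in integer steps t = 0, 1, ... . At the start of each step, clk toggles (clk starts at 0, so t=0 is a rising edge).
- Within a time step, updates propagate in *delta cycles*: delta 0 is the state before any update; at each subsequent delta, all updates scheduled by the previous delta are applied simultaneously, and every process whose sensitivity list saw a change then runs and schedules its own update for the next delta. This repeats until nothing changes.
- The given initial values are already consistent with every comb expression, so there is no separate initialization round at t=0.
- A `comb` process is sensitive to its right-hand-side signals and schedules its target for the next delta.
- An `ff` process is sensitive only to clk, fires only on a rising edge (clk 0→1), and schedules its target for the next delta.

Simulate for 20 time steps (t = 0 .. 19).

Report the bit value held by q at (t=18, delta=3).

[bits: x,u,z,v,q,clk,y,r,p]
t=0: Δ0=011100100 Δ1=011101100 Δ2=011111100 Δ3=010111100 | 3Δ
t=1: Δ0=010111100 Δ1=010110100 | 1Δ
t=2: Δ0=010110100 Δ1=010111100 Δ2=000111100 Δ3=001111100 | 3Δ
t=3: Δ0=001111100 Δ1=001110100 | 1Δ
t=4: Δ0=001110100 Δ1=001111100 Δ2=011111100 Δ3=010111100 | 3Δ
t=5: Δ0=010111100 Δ1=010110100 | 1Δ
t=6: Δ0=010110100 Δ1=010111100 Δ2=000111100 Δ3=001111100 | 3Δ
t=7: Δ0=001111100 Δ1=001110100 | 1Δ
t=8: Δ0=001110100 Δ1=001111100 Δ2=011111100 Δ3=010111100 | 3Δ
t=9: Δ0=010111100 Δ1=010110100 | 1Δ
t=10: Δ0=010110100 Δ1=010111100 Δ2=000111100 Δ3=001111100 | 3Δ
t=11: Δ0=001111100 Δ1=001110100 | 1Δ
t=12: Δ0=001110100 Δ1=001111100 Δ2=011111100 Δ3=010111100 | 3Δ
t=13: Δ0=010111100 Δ1=010110100 | 1Δ
t=14: Δ0=010110100 Δ1=010111100 Δ2=000111100 Δ3=001111100 | 3Δ
t=15: Δ0=001111100 Δ1=001110100 | 1Δ
t=16: Δ0=001110100 Δ1=001111100 Δ2=011111100 Δ3=010111100 | 3Δ
t=17: Δ0=010111100 Δ1=010110100 | 1Δ
t=18: Δ0=010110100 Δ1=010111100 Δ2=000111100 Δ3=001111100 | 3Δ
t=19: Δ0=001111100 Δ1=001110100 | 1Δ

1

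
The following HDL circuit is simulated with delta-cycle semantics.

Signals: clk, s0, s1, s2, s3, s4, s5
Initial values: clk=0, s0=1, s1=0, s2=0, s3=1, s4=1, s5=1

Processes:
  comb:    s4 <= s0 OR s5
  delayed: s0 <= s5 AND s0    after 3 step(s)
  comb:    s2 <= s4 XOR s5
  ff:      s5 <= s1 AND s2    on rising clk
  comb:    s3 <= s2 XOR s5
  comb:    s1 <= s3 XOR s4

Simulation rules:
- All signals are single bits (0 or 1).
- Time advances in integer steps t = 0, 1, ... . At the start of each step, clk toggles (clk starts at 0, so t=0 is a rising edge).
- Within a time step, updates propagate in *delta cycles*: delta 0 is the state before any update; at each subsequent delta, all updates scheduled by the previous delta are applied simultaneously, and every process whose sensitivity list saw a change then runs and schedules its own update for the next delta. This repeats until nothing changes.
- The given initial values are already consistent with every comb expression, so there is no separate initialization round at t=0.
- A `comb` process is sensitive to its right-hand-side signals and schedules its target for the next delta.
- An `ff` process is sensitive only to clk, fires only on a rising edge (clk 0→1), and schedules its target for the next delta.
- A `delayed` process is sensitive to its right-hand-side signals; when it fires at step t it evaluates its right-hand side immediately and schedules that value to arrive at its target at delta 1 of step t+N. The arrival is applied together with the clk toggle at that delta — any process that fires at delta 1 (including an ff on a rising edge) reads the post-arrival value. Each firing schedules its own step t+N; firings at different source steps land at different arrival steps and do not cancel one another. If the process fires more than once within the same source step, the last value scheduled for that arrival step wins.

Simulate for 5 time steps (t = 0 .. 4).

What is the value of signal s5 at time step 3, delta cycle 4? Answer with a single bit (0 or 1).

[bits: s3,s4,s5,clk,s2,s0,s1]
t=0: Δ0=1110010 Δ1=1111010 Δ2=1101010 Δ3=0101110 Δ4=1101111 Δ5=1101110 | 5Δ
t=1: Δ0=1101110 Δ1=1100110 | 1Δ
t=2: Δ0=1100110 Δ1=1101110 | 1Δ
t=3: Δ0=1101110 Δ1=1100100 Δ2=1000100 Δ3=1000001 Δ4=0000001 Δ5=0000000 | 5Δ
t=4: Δ0=0000000 Δ1=0001000 | 1Δ

0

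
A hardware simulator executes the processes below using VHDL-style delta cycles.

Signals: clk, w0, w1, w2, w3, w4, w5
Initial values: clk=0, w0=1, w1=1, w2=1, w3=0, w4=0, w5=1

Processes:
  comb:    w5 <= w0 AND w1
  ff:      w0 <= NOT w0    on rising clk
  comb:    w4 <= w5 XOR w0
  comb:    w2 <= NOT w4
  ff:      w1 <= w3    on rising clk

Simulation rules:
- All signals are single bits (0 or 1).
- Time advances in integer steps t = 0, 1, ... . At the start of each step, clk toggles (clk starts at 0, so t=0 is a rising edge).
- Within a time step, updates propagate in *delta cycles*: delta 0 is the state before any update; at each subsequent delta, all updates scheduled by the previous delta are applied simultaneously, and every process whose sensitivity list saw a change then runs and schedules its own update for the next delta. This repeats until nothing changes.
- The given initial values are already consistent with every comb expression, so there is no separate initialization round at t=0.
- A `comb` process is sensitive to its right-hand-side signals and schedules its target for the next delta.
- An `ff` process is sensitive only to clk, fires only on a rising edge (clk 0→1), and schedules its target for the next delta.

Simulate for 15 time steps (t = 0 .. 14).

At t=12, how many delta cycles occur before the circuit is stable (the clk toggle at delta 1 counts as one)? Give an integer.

t=0 Δ0: w0=1 w5=1 clk=0 w4=0 w2=1 w3=0 w1=1
  Δ1: clk:0→1
  Δ2: w0:1→0, w1:1→0
  Δ3: w5:1→0, w4:0→1
  Δ4: w4:1→0, w2:1→0
  Δ5: w2:0→1
  (5Δ to stable)
t=1 Δ0: w0=0 w5=0 clk=1 w4=0 w2=1 w3=0 w1=0
  Δ1: clk:1→0
  (1Δ to stable)
t=2 Δ0: w0=0 w5=0 clk=0 w4=0 w2=1 w3=0 w1=0
  Δ1: clk:0→1
  Δ2: w0:0→1
  Δ3: w4:0→1
  Δ4: w2:1→0
  (4Δ to stable)
t=3 Δ0: w0=1 w5=0 clk=1 w4=1 w2=0 w3=0 w1=0
  Δ1: clk:1→0
  (1Δ to stable)
t=4 Δ0: w0=1 w5=0 clk=0 w4=1 w2=0 w3=0 w1=0
  Δ1: clk:0→1
  Δ2: w0:1→0
  Δ3: w4:1→0
  Δ4: w2:0→1
  (4Δ to stable)
t=5 Δ0: w0=0 w5=0 clk=1 w4=0 w2=1 w3=0 w1=0
  Δ1: clk:1→0
  (1Δ to stable)
t=6 Δ0: w0=0 w5=0 clk=0 w4=0 w2=1 w3=0 w1=0
  Δ1: clk:0→1
  Δ2: w0:0→1
  Δ3: w4:0→1
  Δ4: w2:1→0
  (4Δ to stable)
t=7 Δ0: w0=1 w5=0 clk=1 w4=1 w2=0 w3=0 w1=0
  Δ1: clk:1→0
  (1Δ to stable)
t=8 Δ0: w0=1 w5=0 clk=0 w4=1 w2=0 w3=0 w1=0
  Δ1: clk:0→1
  Δ2: w0:1→0
  Δ3: w4:1→0
  Δ4: w2:0→1
  (4Δ to stable)
t=9 Δ0: w0=0 w5=0 clk=1 w4=0 w2=1 w3=0 w1=0
  Δ1: clk:1→0
  (1Δ to stable)
t=10 Δ0: w0=0 w5=0 clk=0 w4=0 w2=1 w3=0 w1=0
  Δ1: clk:0→1
  Δ2: w0:0→1
  Δ3: w4:0→1
  Δ4: w2:1→0
  (4Δ to stable)
t=11 Δ0: w0=1 w5=0 clk=1 w4=1 w2=0 w3=0 w1=0
  Δ1: clk:1→0
  (1Δ to stable)
t=12 Δ0: w0=1 w5=0 clk=0 w4=1 w2=0 w3=0 w1=0
  Δ1: clk:0→1
  Δ2: w0:1→0
  Δ3: w4:1→0
  Δ4: w2:0→1
  (4Δ to stable)
t=13 Δ0: w0=0 w5=0 clk=1 w4=0 w2=1 w3=0 w1=0
  Δ1: clk:1→0
  (1Δ to stable)
t=14 Δ0: w0=0 w5=0 clk=0 w4=0 w2=1 w3=0 w1=0
  Δ1: clk:0→1
  Δ2: w0:0→1
  Δ3: w4:0→1
  Δ4: w2:1→0
  (4Δ to stable)

4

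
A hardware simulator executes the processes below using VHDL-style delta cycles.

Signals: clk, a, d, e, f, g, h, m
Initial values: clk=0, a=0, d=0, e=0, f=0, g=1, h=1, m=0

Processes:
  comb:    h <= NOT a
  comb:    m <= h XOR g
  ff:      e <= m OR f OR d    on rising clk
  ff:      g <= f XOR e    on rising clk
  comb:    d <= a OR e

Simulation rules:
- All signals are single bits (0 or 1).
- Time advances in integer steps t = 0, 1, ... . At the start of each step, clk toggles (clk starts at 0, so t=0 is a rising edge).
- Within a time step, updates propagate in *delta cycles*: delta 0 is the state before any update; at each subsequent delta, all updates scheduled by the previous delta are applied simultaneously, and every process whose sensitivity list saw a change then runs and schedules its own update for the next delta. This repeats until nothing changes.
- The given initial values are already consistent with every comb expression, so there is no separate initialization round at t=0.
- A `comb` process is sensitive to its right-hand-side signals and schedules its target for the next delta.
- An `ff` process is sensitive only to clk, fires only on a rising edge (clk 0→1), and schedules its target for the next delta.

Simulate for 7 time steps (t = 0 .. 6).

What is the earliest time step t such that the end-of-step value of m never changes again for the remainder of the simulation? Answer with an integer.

[bits: a,g,f,h,m,clk,e,d]
t=0: Δ0=01010000 Δ1=01010100 Δ2=00010100 Δ3=00011100 | 3Δ
t=1: Δ0=00011100 Δ1=00011000 | 1Δ
t=2: Δ0=00011000 Δ1=00011100 Δ2=00011110 Δ3=00011111 | 3Δ
t=3: Δ0=00011111 Δ1=00011011 | 1Δ
t=4: Δ0=00011011 Δ1=00011111 Δ2=01011111 Δ3=01010111 | 3Δ
t=5: Δ0=01010111 Δ1=01010011 | 1Δ
t=6: Δ0=01010011 Δ1=01010111 | 1Δ

4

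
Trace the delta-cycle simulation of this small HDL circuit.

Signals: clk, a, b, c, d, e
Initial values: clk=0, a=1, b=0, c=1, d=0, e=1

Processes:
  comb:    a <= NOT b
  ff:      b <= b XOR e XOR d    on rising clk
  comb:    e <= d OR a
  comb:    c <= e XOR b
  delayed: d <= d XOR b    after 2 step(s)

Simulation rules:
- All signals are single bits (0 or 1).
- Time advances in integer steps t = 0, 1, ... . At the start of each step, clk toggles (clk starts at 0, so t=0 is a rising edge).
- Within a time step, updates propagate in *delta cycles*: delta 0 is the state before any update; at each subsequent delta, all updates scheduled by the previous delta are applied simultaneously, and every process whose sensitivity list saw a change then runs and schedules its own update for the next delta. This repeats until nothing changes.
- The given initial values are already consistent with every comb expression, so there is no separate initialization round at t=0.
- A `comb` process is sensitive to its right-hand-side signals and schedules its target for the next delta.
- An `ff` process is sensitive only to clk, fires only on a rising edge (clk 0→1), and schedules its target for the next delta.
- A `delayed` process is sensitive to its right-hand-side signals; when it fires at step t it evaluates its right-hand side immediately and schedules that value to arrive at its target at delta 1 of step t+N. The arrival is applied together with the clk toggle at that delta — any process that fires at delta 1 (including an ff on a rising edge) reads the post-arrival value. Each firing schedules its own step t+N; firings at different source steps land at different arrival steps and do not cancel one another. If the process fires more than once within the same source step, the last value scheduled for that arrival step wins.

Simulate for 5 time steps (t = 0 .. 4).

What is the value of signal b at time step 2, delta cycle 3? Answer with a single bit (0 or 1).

0

t0.Δ0 d=0 e=1 a=1 b=0 clk=0 c=1
t0.Δ1 d=0 e=1 a=1 b=0 clk=1 c=1
t0.Δ2 d=0 e=1 a=1 b=1 clk=1 c=1
t0.Δ3 d=0 e=1 a=0 b=1 clk=1 c=0
t0.Δ4 d=0 e=0 a=0 b=1 clk=1 c=0
t0.Δ5 d=0 e=0 a=0 b=1 clk=1 c=1
t1.Δ0 d=0 e=0 a=0 b=1 clk=1 c=1
t1.Δ1 d=0 e=0 a=0 b=1 clk=0 c=1
t2.Δ0 d=0 e=0 a=0 b=1 clk=0 c=1
t2.Δ1 d=1 e=0 a=0 b=1 clk=1 c=1
t2.Δ2 d=1 e=1 a=0 b=0 clk=1 c=1
t2.Δ3 d=1 e=1 a=1 b=0 clk=1 c=1
t3.Δ0 d=1 e=1 a=1 b=0 clk=1 c=1
t3.Δ1 d=1 e=1 a=1 b=0 clk=0 c=1
t4.Δ0 d=1 e=1 a=1 b=0 clk=0 c=1
t4.Δ1 d=1 e=1 a=1 b=0 clk=1 c=1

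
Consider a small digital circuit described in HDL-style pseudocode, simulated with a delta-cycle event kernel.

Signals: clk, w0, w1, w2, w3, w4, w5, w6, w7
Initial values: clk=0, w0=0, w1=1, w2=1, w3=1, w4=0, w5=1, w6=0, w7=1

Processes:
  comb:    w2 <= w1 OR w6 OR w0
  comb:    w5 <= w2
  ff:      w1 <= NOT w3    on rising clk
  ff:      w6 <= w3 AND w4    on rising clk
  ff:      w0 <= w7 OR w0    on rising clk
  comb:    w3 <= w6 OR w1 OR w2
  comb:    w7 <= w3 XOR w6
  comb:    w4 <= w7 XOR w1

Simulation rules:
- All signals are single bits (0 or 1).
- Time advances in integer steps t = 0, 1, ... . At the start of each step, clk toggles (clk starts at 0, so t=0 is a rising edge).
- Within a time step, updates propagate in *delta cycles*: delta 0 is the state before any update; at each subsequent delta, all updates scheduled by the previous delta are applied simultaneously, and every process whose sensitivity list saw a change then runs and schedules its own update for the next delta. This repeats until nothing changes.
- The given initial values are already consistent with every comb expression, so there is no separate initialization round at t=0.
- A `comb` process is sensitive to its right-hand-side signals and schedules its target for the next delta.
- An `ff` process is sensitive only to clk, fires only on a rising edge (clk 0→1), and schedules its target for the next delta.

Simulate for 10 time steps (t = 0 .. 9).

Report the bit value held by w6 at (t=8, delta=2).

0

t=0 Δ0: w5=1 clk=0 w1=1 w6=0 w4=0 w0=0 w3=1 w2=1 w7=1
  Δ1: clk:0→1
  Δ2: w1:1→0, w0:0→1
  Δ3: w4:0→1
  (3Δ to stable)
t=1 Δ0: w5=1 clk=1 w1=0 w6=0 w4=1 w0=1 w3=1 w2=1 w7=1
  Δ1: clk:1→0
  (1Δ to stable)
t=2 Δ0: w5=1 clk=0 w1=0 w6=0 w4=1 w0=1 w3=1 w2=1 w7=1
  Δ1: clk:0→1
  Δ2: w6:0→1
  Δ3: w7:1→0
  Δ4: w4:1→0
  (4Δ to stable)
t=3 Δ0: w5=1 clk=1 w1=0 w6=1 w4=0 w0=1 w3=1 w2=1 w7=0
  Δ1: clk:1→0
  (1Δ to stable)
t=4 Δ0: w5=1 clk=0 w1=0 w6=1 w4=0 w0=1 w3=1 w2=1 w7=0
  Δ1: clk:0→1
  Δ2: w6:1→0
  Δ3: w7:0→1
  Δ4: w4:0→1
  (4Δ to stable)
t=5 Δ0: w5=1 clk=1 w1=0 w6=0 w4=1 w0=1 w3=1 w2=1 w7=1
  Δ1: clk:1→0
  (1Δ to stable)
t=6 Δ0: w5=1 clk=0 w1=0 w6=0 w4=1 w0=1 w3=1 w2=1 w7=1
  Δ1: clk:0→1
  Δ2: w6:0→1
  Δ3: w7:1→0
  Δ4: w4:1→0
  (4Δ to stable)
t=7 Δ0: w5=1 clk=1 w1=0 w6=1 w4=0 w0=1 w3=1 w2=1 w7=0
  Δ1: clk:1→0
  (1Δ to stable)
t=8 Δ0: w5=1 clk=0 w1=0 w6=1 w4=0 w0=1 w3=1 w2=1 w7=0
  Δ1: clk:0→1
  Δ2: w6:1→0
  Δ3: w7:0→1
  Δ4: w4:0→1
  (4Δ to stable)
t=9 Δ0: w5=1 clk=1 w1=0 w6=0 w4=1 w0=1 w3=1 w2=1 w7=1
  Δ1: clk:1→0
  (1Δ to stable)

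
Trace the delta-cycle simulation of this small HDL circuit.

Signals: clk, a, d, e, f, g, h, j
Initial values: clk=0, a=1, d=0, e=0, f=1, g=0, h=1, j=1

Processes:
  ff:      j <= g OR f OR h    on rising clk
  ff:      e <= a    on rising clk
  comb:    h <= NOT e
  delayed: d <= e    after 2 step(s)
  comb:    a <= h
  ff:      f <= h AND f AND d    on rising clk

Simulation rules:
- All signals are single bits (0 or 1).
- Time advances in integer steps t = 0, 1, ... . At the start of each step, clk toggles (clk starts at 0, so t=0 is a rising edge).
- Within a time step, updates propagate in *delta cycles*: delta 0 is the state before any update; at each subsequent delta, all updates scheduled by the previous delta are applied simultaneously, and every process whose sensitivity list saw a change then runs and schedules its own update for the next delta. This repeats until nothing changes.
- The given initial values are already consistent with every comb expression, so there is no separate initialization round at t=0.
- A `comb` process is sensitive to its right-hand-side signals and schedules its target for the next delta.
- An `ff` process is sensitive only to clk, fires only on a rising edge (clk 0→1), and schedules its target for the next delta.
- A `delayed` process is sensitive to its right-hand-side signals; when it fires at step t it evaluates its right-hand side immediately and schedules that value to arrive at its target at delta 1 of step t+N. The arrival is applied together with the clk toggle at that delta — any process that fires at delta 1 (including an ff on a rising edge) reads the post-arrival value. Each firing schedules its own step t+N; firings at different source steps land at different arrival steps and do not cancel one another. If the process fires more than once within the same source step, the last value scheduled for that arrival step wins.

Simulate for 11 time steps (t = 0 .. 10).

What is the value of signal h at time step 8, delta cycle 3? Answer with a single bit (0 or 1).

t0.Δ0 h=1 e=0 a=1 clk=0 f=1 g=0 j=1 d=0
t0.Δ1 h=1 e=0 a=1 clk=1 f=1 g=0 j=1 d=0
t0.Δ2 h=1 e=1 a=1 clk=1 f=0 g=0 j=1 d=0
t0.Δ3 h=0 e=1 a=1 clk=1 f=0 g=0 j=1 d=0
t0.Δ4 h=0 e=1 a=0 clk=1 f=0 g=0 j=1 d=0
t1.Δ0 h=0 e=1 a=0 clk=1 f=0 g=0 j=1 d=0
t1.Δ1 h=0 e=1 a=0 clk=0 f=0 g=0 j=1 d=0
t2.Δ0 h=0 e=1 a=0 clk=0 f=0 g=0 j=1 d=0
t2.Δ1 h=0 e=1 a=0 clk=1 f=0 g=0 j=1 d=1
t2.Δ2 h=0 e=0 a=0 clk=1 f=0 g=0 j=0 d=1
t2.Δ3 h=1 e=0 a=0 clk=1 f=0 g=0 j=0 d=1
t2.Δ4 h=1 e=0 a=1 clk=1 f=0 g=0 j=0 d=1
t3.Δ0 h=1 e=0 a=1 clk=1 f=0 g=0 j=0 d=1
t3.Δ1 h=1 e=0 a=1 clk=0 f=0 g=0 j=0 d=1
t4.Δ0 h=1 e=0 a=1 clk=0 f=0 g=0 j=0 d=1
t4.Δ1 h=1 e=0 a=1 clk=1 f=0 g=0 j=0 d=0
t4.Δ2 h=1 e=1 a=1 clk=1 f=0 g=0 j=1 d=0
t4.Δ3 h=0 e=1 a=1 clk=1 f=0 g=0 j=1 d=0
t4.Δ4 h=0 e=1 a=0 clk=1 f=0 g=0 j=1 d=0
t5.Δ0 h=0 e=1 a=0 clk=1 f=0 g=0 j=1 d=0
t5.Δ1 h=0 e=1 a=0 clk=0 f=0 g=0 j=1 d=0
t6.Δ0 h=0 e=1 a=0 clk=0 f=0 g=0 j=1 d=0
t6.Δ1 h=0 e=1 a=0 clk=1 f=0 g=0 j=1 d=1
t6.Δ2 h=0 e=0 a=0 clk=1 f=0 g=0 j=0 d=1
t6.Δ3 h=1 e=0 a=0 clk=1 f=0 g=0 j=0 d=1
t6.Δ4 h=1 e=0 a=1 clk=1 f=0 g=0 j=0 d=1
t7.Δ0 h=1 e=0 a=1 clk=1 f=0 g=0 j=0 d=1
t7.Δ1 h=1 e=0 a=1 clk=0 f=0 g=0 j=0 d=1
t8.Δ0 h=1 e=0 a=1 clk=0 f=0 g=0 j=0 d=1
t8.Δ1 h=1 e=0 a=1 clk=1 f=0 g=0 j=0 d=0
t8.Δ2 h=1 e=1 a=1 clk=1 f=0 g=0 j=1 d=0
t8.Δ3 h=0 e=1 a=1 clk=1 f=0 g=0 j=1 d=0
t8.Δ4 h=0 e=1 a=0 clk=1 f=0 g=0 j=1 d=0
t9.Δ0 h=0 e=1 a=0 clk=1 f=0 g=0 j=1 d=0
t9.Δ1 h=0 e=1 a=0 clk=0 f=0 g=0 j=1 d=0
t10.Δ0 h=0 e=1 a=0 clk=0 f=0 g=0 j=1 d=0
t10.Δ1 h=0 e=1 a=0 clk=1 f=0 g=0 j=1 d=1
t10.Δ2 h=0 e=0 a=0 clk=1 f=0 g=0 j=0 d=1
t10.Δ3 h=1 e=0 a=0 clk=1 f=0 g=0 j=0 d=1
t10.Δ4 h=1 e=0 a=1 clk=1 f=0 g=0 j=0 d=1

0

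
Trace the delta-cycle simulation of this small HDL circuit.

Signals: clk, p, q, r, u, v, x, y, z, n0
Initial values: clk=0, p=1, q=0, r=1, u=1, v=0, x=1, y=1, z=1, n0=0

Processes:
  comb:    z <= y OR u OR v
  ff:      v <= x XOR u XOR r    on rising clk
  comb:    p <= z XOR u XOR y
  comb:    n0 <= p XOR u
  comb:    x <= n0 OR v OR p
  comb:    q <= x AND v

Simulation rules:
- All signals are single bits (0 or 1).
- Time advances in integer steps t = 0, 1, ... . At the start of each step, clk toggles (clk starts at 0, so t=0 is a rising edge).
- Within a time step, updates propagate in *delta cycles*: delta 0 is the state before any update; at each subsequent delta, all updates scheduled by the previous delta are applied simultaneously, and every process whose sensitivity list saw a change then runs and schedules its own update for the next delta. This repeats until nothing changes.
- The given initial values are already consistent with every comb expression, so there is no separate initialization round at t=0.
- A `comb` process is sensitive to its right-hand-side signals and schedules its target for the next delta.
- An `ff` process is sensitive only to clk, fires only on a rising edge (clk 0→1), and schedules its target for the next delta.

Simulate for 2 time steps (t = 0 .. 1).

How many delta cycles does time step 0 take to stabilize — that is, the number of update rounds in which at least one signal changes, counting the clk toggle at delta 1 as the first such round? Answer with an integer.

3

t0.Δ0 u=1 x=1 r=1 z=1 y=1 n0=0 clk=0 q=0 v=0 p=1
t0.Δ1 u=1 x=1 r=1 z=1 y=1 n0=0 clk=1 q=0 v=0 p=1
t0.Δ2 u=1 x=1 r=1 z=1 y=1 n0=0 clk=1 q=0 v=1 p=1
t0.Δ3 u=1 x=1 r=1 z=1 y=1 n0=0 clk=1 q=1 v=1 p=1
t1.Δ0 u=1 x=1 r=1 z=1 y=1 n0=0 clk=1 q=1 v=1 p=1
t1.Δ1 u=1 x=1 r=1 z=1 y=1 n0=0 clk=0 q=1 v=1 p=1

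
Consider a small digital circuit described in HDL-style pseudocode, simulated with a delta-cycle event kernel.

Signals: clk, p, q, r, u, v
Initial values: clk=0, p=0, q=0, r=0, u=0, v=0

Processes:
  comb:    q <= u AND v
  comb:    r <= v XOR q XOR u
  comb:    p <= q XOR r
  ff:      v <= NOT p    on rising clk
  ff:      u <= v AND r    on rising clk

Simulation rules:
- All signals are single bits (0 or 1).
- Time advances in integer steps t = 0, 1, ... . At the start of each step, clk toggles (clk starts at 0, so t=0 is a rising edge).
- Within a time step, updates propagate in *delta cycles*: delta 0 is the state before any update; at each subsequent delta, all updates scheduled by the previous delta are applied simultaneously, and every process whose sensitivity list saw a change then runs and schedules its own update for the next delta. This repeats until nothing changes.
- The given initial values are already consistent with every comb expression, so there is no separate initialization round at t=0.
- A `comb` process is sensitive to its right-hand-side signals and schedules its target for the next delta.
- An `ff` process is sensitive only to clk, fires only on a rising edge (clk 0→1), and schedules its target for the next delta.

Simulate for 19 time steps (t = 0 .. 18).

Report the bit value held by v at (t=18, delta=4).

t0.Δ0 p=0 v=0 u=0 r=0 q=0 clk=0
t0.Δ1 p=0 v=0 u=0 r=0 q=0 clk=1
t0.Δ2 p=0 v=1 u=0 r=0 q=0 clk=1
t0.Δ3 p=0 v=1 u=0 r=1 q=0 clk=1
t0.Δ4 p=1 v=1 u=0 r=1 q=0 clk=1
t1.Δ0 p=1 v=1 u=0 r=1 q=0 clk=1
t1.Δ1 p=1 v=1 u=0 r=1 q=0 clk=0
t2.Δ0 p=1 v=1 u=0 r=1 q=0 clk=0
t2.Δ1 p=1 v=1 u=0 r=1 q=0 clk=1
t2.Δ2 p=1 v=0 u=1 r=1 q=0 clk=1
t3.Δ0 p=1 v=0 u=1 r=1 q=0 clk=1
t3.Δ1 p=1 v=0 u=1 r=1 q=0 clk=0
t4.Δ0 p=1 v=0 u=1 r=1 q=0 clk=0
t4.Δ1 p=1 v=0 u=1 r=1 q=0 clk=1
t4.Δ2 p=1 v=0 u=0 r=1 q=0 clk=1
t4.Δ3 p=1 v=0 u=0 r=0 q=0 clk=1
t4.Δ4 p=0 v=0 u=0 r=0 q=0 clk=1
t5.Δ0 p=0 v=0 u=0 r=0 q=0 clk=1
t5.Δ1 p=0 v=0 u=0 r=0 q=0 clk=0
t6.Δ0 p=0 v=0 u=0 r=0 q=0 clk=0
t6.Δ1 p=0 v=0 u=0 r=0 q=0 clk=1
t6.Δ2 p=0 v=1 u=0 r=0 q=0 clk=1
t6.Δ3 p=0 v=1 u=0 r=1 q=0 clk=1
t6.Δ4 p=1 v=1 u=0 r=1 q=0 clk=1
t7.Δ0 p=1 v=1 u=0 r=1 q=0 clk=1
t7.Δ1 p=1 v=1 u=0 r=1 q=0 clk=0
t8.Δ0 p=1 v=1 u=0 r=1 q=0 clk=0
t8.Δ1 p=1 v=1 u=0 r=1 q=0 clk=1
t8.Δ2 p=1 v=0 u=1 r=1 q=0 clk=1
t9.Δ0 p=1 v=0 u=1 r=1 q=0 clk=1
t9.Δ1 p=1 v=0 u=1 r=1 q=0 clk=0
t10.Δ0 p=1 v=0 u=1 r=1 q=0 clk=0
t10.Δ1 p=1 v=0 u=1 r=1 q=0 clk=1
t10.Δ2 p=1 v=0 u=0 r=1 q=0 clk=1
t10.Δ3 p=1 v=0 u=0 r=0 q=0 clk=1
t10.Δ4 p=0 v=0 u=0 r=0 q=0 clk=1
t11.Δ0 p=0 v=0 u=0 r=0 q=0 clk=1
t11.Δ1 p=0 v=0 u=0 r=0 q=0 clk=0
t12.Δ0 p=0 v=0 u=0 r=0 q=0 clk=0
t12.Δ1 p=0 v=0 u=0 r=0 q=0 clk=1
t12.Δ2 p=0 v=1 u=0 r=0 q=0 clk=1
t12.Δ3 p=0 v=1 u=0 r=1 q=0 clk=1
t12.Δ4 p=1 v=1 u=0 r=1 q=0 clk=1
t13.Δ0 p=1 v=1 u=0 r=1 q=0 clk=1
t13.Δ1 p=1 v=1 u=0 r=1 q=0 clk=0
t14.Δ0 p=1 v=1 u=0 r=1 q=0 clk=0
t14.Δ1 p=1 v=1 u=0 r=1 q=0 clk=1
t14.Δ2 p=1 v=0 u=1 r=1 q=0 clk=1
t15.Δ0 p=1 v=0 u=1 r=1 q=0 clk=1
t15.Δ1 p=1 v=0 u=1 r=1 q=0 clk=0
t16.Δ0 p=1 v=0 u=1 r=1 q=0 clk=0
t16.Δ1 p=1 v=0 u=1 r=1 q=0 clk=1
t16.Δ2 p=1 v=0 u=0 r=1 q=0 clk=1
t16.Δ3 p=1 v=0 u=0 r=0 q=0 clk=1
t16.Δ4 p=0 v=0 u=0 r=0 q=0 clk=1
t17.Δ0 p=0 v=0 u=0 r=0 q=0 clk=1
t17.Δ1 p=0 v=0 u=0 r=0 q=0 clk=0
t18.Δ0 p=0 v=0 u=0 r=0 q=0 clk=0
t18.Δ1 p=0 v=0 u=0 r=0 q=0 clk=1
t18.Δ2 p=0 v=1 u=0 r=0 q=0 clk=1
t18.Δ3 p=0 v=1 u=0 r=1 q=0 clk=1
t18.Δ4 p=1 v=1 u=0 r=1 q=0 clk=1

1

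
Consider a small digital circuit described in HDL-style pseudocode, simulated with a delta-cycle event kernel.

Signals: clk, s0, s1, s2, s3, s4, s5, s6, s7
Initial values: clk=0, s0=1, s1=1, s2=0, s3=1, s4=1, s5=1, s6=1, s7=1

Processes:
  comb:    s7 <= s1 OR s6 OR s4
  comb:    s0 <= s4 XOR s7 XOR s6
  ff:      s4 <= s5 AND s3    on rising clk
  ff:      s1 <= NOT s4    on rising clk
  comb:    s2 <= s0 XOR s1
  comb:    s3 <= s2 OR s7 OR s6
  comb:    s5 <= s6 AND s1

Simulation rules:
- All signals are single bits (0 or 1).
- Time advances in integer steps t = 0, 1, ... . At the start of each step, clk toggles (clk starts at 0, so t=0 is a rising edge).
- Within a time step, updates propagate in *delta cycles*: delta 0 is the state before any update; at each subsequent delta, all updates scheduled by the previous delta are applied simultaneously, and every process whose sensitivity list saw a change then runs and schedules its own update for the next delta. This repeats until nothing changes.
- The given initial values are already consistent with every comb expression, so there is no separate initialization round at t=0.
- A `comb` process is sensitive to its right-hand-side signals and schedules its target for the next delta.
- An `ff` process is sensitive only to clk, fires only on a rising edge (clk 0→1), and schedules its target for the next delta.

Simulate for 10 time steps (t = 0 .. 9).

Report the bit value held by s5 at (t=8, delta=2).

t0.Δ0 s5=1 s0=1 s7=1 s1=1 s4=1 s6=1 s3=1 s2=0 clk=0
t0.Δ1 s5=1 s0=1 s7=1 s1=1 s4=1 s6=1 s3=1 s2=0 clk=1
t0.Δ2 s5=1 s0=1 s7=1 s1=0 s4=1 s6=1 s3=1 s2=0 clk=1
t0.Δ3 s5=0 s0=1 s7=1 s1=0 s4=1 s6=1 s3=1 s2=1 clk=1
t1.Δ0 s5=0 s0=1 s7=1 s1=0 s4=1 s6=1 s3=1 s2=1 clk=1
t1.Δ1 s5=0 s0=1 s7=1 s1=0 s4=1 s6=1 s3=1 s2=1 clk=0
t2.Δ0 s5=0 s0=1 s7=1 s1=0 s4=1 s6=1 s3=1 s2=1 clk=0
t2.Δ1 s5=0 s0=1 s7=1 s1=0 s4=1 s6=1 s3=1 s2=1 clk=1
t2.Δ2 s5=0 s0=1 s7=1 s1=0 s4=0 s6=1 s3=1 s2=1 clk=1
t2.Δ3 s5=0 s0=0 s7=1 s1=0 s4=0 s6=1 s3=1 s2=1 clk=1
t2.Δ4 s5=0 s0=0 s7=1 s1=0 s4=0 s6=1 s3=1 s2=0 clk=1
t3.Δ0 s5=0 s0=0 s7=1 s1=0 s4=0 s6=1 s3=1 s2=0 clk=1
t3.Δ1 s5=0 s0=0 s7=1 s1=0 s4=0 s6=1 s3=1 s2=0 clk=0
t4.Δ0 s5=0 s0=0 s7=1 s1=0 s4=0 s6=1 s3=1 s2=0 clk=0
t4.Δ1 s5=0 s0=0 s7=1 s1=0 s4=0 s6=1 s3=1 s2=0 clk=1
t4.Δ2 s5=0 s0=0 s7=1 s1=1 s4=0 s6=1 s3=1 s2=0 clk=1
t4.Δ3 s5=1 s0=0 s7=1 s1=1 s4=0 s6=1 s3=1 s2=1 clk=1
t5.Δ0 s5=1 s0=0 s7=1 s1=1 s4=0 s6=1 s3=1 s2=1 clk=1
t5.Δ1 s5=1 s0=0 s7=1 s1=1 s4=0 s6=1 s3=1 s2=1 clk=0
t6.Δ0 s5=1 s0=0 s7=1 s1=1 s4=0 s6=1 s3=1 s2=1 clk=0
t6.Δ1 s5=1 s0=0 s7=1 s1=1 s4=0 s6=1 s3=1 s2=1 clk=1
t6.Δ2 s5=1 s0=0 s7=1 s1=1 s4=1 s6=1 s3=1 s2=1 clk=1
t6.Δ3 s5=1 s0=1 s7=1 s1=1 s4=1 s6=1 s3=1 s2=1 clk=1
t6.Δ4 s5=1 s0=1 s7=1 s1=1 s4=1 s6=1 s3=1 s2=0 clk=1
t7.Δ0 s5=1 s0=1 s7=1 s1=1 s4=1 s6=1 s3=1 s2=0 clk=1
t7.Δ1 s5=1 s0=1 s7=1 s1=1 s4=1 s6=1 s3=1 s2=0 clk=0
t8.Δ0 s5=1 s0=1 s7=1 s1=1 s4=1 s6=1 s3=1 s2=0 clk=0
t8.Δ1 s5=1 s0=1 s7=1 s1=1 s4=1 s6=1 s3=1 s2=0 clk=1
t8.Δ2 s5=1 s0=1 s7=1 s1=0 s4=1 s6=1 s3=1 s2=0 clk=1
t8.Δ3 s5=0 s0=1 s7=1 s1=0 s4=1 s6=1 s3=1 s2=1 clk=1
t9.Δ0 s5=0 s0=1 s7=1 s1=0 s4=1 s6=1 s3=1 s2=1 clk=1
t9.Δ1 s5=0 s0=1 s7=1 s1=0 s4=1 s6=1 s3=1 s2=1 clk=0

1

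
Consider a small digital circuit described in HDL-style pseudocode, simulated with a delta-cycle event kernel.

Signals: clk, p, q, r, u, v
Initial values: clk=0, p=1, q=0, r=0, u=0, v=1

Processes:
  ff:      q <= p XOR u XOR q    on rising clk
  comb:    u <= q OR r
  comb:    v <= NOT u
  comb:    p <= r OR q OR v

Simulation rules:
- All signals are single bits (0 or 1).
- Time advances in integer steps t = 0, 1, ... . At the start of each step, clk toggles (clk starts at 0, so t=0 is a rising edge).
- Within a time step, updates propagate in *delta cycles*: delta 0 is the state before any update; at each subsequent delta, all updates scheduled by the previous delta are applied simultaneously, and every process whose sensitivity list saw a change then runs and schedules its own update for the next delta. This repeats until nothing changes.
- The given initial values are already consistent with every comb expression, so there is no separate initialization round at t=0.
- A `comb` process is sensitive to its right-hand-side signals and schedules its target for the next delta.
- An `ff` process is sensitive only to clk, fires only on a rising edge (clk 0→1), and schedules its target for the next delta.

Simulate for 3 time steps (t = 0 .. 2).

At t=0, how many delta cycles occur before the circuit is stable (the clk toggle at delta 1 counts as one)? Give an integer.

4

t0.Δ0 v=1 r=0 p=1 u=0 q=0 clk=0
t0.Δ1 v=1 r=0 p=1 u=0 q=0 clk=1
t0.Δ2 v=1 r=0 p=1 u=0 q=1 clk=1
t0.Δ3 v=1 r=0 p=1 u=1 q=1 clk=1
t0.Δ4 v=0 r=0 p=1 u=1 q=1 clk=1
t1.Δ0 v=0 r=0 p=1 u=1 q=1 clk=1
t1.Δ1 v=0 r=0 p=1 u=1 q=1 clk=0
t2.Δ0 v=0 r=0 p=1 u=1 q=1 clk=0
t2.Δ1 v=0 r=0 p=1 u=1 q=1 clk=1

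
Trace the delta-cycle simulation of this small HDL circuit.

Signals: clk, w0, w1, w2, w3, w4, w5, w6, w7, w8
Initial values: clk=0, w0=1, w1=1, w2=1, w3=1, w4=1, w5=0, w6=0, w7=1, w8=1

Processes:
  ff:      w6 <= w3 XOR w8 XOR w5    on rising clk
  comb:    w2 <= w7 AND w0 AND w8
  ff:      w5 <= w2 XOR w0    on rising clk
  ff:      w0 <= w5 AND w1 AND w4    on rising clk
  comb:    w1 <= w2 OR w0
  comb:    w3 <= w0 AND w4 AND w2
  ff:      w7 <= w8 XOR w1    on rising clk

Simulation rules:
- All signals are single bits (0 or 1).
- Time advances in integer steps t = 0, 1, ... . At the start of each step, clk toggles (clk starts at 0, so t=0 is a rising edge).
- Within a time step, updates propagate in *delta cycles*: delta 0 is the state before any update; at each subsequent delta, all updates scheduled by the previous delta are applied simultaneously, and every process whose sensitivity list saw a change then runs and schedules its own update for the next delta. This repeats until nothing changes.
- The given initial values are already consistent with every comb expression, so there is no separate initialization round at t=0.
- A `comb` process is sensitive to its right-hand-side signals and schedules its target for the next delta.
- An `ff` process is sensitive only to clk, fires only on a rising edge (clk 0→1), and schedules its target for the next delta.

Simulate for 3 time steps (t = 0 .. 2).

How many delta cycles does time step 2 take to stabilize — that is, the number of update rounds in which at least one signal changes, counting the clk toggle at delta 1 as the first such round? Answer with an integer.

t=0 Δ0: clk=0 w7=1 w3=1 w0=1 w5=0 w6=0 w4=1 w8=1 w2=1 w1=1
  Δ1: clk:0→1
  Δ2: w7:1→0, w0:1→0
  Δ3: w3:1→0, w2:1→0
  Δ4: w1:1→0
  (4Δ to stable)
t=1 Δ0: clk=1 w7=0 w3=0 w0=0 w5=0 w6=0 w4=1 w8=1 w2=0 w1=0
  Δ1: clk:1→0
  (1Δ to stable)
t=2 Δ0: clk=0 w7=0 w3=0 w0=0 w5=0 w6=0 w4=1 w8=1 w2=0 w1=0
  Δ1: clk:0→1
  Δ2: w7:0→1, w6:0→1
  (2Δ to stable)

2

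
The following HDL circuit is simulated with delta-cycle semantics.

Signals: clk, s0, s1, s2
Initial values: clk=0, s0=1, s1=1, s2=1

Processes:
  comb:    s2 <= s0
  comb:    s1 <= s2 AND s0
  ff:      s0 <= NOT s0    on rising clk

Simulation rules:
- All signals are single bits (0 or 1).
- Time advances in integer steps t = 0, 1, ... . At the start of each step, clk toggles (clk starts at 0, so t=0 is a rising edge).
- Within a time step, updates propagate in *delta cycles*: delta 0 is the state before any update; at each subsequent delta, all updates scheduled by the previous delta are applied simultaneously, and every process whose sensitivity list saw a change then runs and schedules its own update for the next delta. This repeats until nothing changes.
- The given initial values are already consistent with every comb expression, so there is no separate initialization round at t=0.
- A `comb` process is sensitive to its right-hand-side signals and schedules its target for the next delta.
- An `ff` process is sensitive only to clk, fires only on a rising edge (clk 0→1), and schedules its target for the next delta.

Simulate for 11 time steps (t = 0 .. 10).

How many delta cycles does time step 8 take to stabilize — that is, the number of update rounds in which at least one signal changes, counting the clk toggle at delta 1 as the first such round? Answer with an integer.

3

t0.Δ0 clk=0 s2=1 s1=1 s0=1
t0.Δ1 clk=1 s2=1 s1=1 s0=1
t0.Δ2 clk=1 s2=1 s1=1 s0=0
t0.Δ3 clk=1 s2=0 s1=0 s0=0
t1.Δ0 clk=1 s2=0 s1=0 s0=0
t1.Δ1 clk=0 s2=0 s1=0 s0=0
t2.Δ0 clk=0 s2=0 s1=0 s0=0
t2.Δ1 clk=1 s2=0 s1=0 s0=0
t2.Δ2 clk=1 s2=0 s1=0 s0=1
t2.Δ3 clk=1 s2=1 s1=0 s0=1
t2.Δ4 clk=1 s2=1 s1=1 s0=1
t3.Δ0 clk=1 s2=1 s1=1 s0=1
t3.Δ1 clk=0 s2=1 s1=1 s0=1
t4.Δ0 clk=0 s2=1 s1=1 s0=1
t4.Δ1 clk=1 s2=1 s1=1 s0=1
t4.Δ2 clk=1 s2=1 s1=1 s0=0
t4.Δ3 clk=1 s2=0 s1=0 s0=0
t5.Δ0 clk=1 s2=0 s1=0 s0=0
t5.Δ1 clk=0 s2=0 s1=0 s0=0
t6.Δ0 clk=0 s2=0 s1=0 s0=0
t6.Δ1 clk=1 s2=0 s1=0 s0=0
t6.Δ2 clk=1 s2=0 s1=0 s0=1
t6.Δ3 clk=1 s2=1 s1=0 s0=1
t6.Δ4 clk=1 s2=1 s1=1 s0=1
t7.Δ0 clk=1 s2=1 s1=1 s0=1
t7.Δ1 clk=0 s2=1 s1=1 s0=1
t8.Δ0 clk=0 s2=1 s1=1 s0=1
t8.Δ1 clk=1 s2=1 s1=1 s0=1
t8.Δ2 clk=1 s2=1 s1=1 s0=0
t8.Δ3 clk=1 s2=0 s1=0 s0=0
t9.Δ0 clk=1 s2=0 s1=0 s0=0
t9.Δ1 clk=0 s2=0 s1=0 s0=0
t10.Δ0 clk=0 s2=0 s1=0 s0=0
t10.Δ1 clk=1 s2=0 s1=0 s0=0
t10.Δ2 clk=1 s2=0 s1=0 s0=1
t10.Δ3 clk=1 s2=1 s1=0 s0=1
t10.Δ4 clk=1 s2=1 s1=1 s0=1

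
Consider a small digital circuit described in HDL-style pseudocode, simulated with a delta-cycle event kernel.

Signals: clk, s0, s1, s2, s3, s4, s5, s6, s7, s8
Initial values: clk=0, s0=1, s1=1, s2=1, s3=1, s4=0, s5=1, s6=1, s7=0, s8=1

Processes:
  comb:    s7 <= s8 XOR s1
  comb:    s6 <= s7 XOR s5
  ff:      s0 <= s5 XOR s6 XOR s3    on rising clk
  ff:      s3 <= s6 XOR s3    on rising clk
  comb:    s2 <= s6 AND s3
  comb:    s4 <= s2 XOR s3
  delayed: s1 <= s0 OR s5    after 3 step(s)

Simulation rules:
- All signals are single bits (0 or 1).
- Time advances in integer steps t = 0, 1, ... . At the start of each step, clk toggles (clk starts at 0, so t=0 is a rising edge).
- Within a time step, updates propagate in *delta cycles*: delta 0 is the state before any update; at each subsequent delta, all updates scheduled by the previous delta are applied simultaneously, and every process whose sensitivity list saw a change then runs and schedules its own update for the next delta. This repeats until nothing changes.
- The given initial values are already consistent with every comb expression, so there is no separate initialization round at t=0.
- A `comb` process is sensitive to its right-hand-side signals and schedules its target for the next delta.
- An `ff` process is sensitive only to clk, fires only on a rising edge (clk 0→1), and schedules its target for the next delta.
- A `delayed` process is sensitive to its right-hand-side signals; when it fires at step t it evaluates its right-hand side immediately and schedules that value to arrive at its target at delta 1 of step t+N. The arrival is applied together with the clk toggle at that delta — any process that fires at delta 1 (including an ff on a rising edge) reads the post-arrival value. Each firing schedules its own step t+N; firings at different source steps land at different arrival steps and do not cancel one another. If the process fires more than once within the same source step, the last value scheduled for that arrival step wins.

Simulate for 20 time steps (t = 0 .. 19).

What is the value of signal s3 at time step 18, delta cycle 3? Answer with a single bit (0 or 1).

t=0 Δ0: s0=1 s5=1 s2=1 s7=0 s1=1 s8=1 s6=1 s4=0 clk=0 s3=1
  Δ1: clk:0→1
  Δ2: s3:1→0
  Δ3: s2:1→0, s4:0→1
  Δ4: s4:1→0
  (4Δ to stable)
t=1 Δ0: s0=1 s5=1 s2=0 s7=0 s1=1 s8=1 s6=1 s4=0 clk=1 s3=0
  Δ1: clk:1→0
  (1Δ to stable)
t=2 Δ0: s0=1 s5=1 s2=0 s7=0 s1=1 s8=1 s6=1 s4=0 clk=0 s3=0
  Δ1: clk:0→1
  Δ2: s0:1→0, s3:0→1
  Δ3: s2:0→1, s4:0→1
  Δ4: s4:1→0
  (4Δ to stable)
t=3 Δ0: s0=0 s5=1 s2=1 s7=0 s1=1 s8=1 s6=1 s4=0 clk=1 s3=1
  Δ1: clk:1→0
  (1Δ to stable)
t=4 Δ0: s0=0 s5=1 s2=1 s7=0 s1=1 s8=1 s6=1 s4=0 clk=0 s3=1
  Δ1: clk:0→1
  Δ2: s0:0→1, s3:1→0
  Δ3: s2:1→0, s4:0→1
  Δ4: s4:1→0
  (4Δ to stable)
t=5 Δ0: s0=1 s5=1 s2=0 s7=0 s1=1 s8=1 s6=1 s4=0 clk=1 s3=0
  Δ1: clk:1→0
  (1Δ to stable)
t=6 Δ0: s0=1 s5=1 s2=0 s7=0 s1=1 s8=1 s6=1 s4=0 clk=0 s3=0
  Δ1: clk:0→1
  Δ2: s0:1→0, s3:0→1
  Δ3: s2:0→1, s4:0→1
  Δ4: s4:1→0
  (4Δ to stable)
t=7 Δ0: s0=0 s5=1 s2=1 s7=0 s1=1 s8=1 s6=1 s4=0 clk=1 s3=1
  Δ1: clk:1→0
  (1Δ to stable)
t=8 Δ0: s0=0 s5=1 s2=1 s7=0 s1=1 s8=1 s6=1 s4=0 clk=0 s3=1
  Δ1: clk:0→1
  Δ2: s0:0→1, s3:1→0
  Δ3: s2:1→0, s4:0→1
  Δ4: s4:1→0
  (4Δ to stable)
t=9 Δ0: s0=1 s5=1 s2=0 s7=0 s1=1 s8=1 s6=1 s4=0 clk=1 s3=0
  Δ1: clk:1→0
  (1Δ to stable)
t=10 Δ0: s0=1 s5=1 s2=0 s7=0 s1=1 s8=1 s6=1 s4=0 clk=0 s3=0
  Δ1: clk:0→1
  Δ2: s0:1→0, s3:0→1
  Δ3: s2:0→1, s4:0→1
  Δ4: s4:1→0
  (4Δ to stable)
t=11 Δ0: s0=0 s5=1 s2=1 s7=0 s1=1 s8=1 s6=1 s4=0 clk=1 s3=1
  Δ1: clk:1→0
  (1Δ to stable)
t=12 Δ0: s0=0 s5=1 s2=1 s7=0 s1=1 s8=1 s6=1 s4=0 clk=0 s3=1
  Δ1: clk:0→1
  Δ2: s0:0→1, s3:1→0
  Δ3: s2:1→0, s4:0→1
  Δ4: s4:1→0
  (4Δ to stable)
t=13 Δ0: s0=1 s5=1 s2=0 s7=0 s1=1 s8=1 s6=1 s4=0 clk=1 s3=0
  Δ1: clk:1→0
  (1Δ to stable)
t=14 Δ0: s0=1 s5=1 s2=0 s7=0 s1=1 s8=1 s6=1 s4=0 clk=0 s3=0
  Δ1: clk:0→1
  Δ2: s0:1→0, s3:0→1
  Δ3: s2:0→1, s4:0→1
  Δ4: s4:1→0
  (4Δ to stable)
t=15 Δ0: s0=0 s5=1 s2=1 s7=0 s1=1 s8=1 s6=1 s4=0 clk=1 s3=1
  Δ1: clk:1→0
  (1Δ to stable)
t=16 Δ0: s0=0 s5=1 s2=1 s7=0 s1=1 s8=1 s6=1 s4=0 clk=0 s3=1
  Δ1: clk:0→1
  Δ2: s0:0→1, s3:1→0
  Δ3: s2:1→0, s4:0→1
  Δ4: s4:1→0
  (4Δ to stable)
t=17 Δ0: s0=1 s5=1 s2=0 s7=0 s1=1 s8=1 s6=1 s4=0 clk=1 s3=0
  Δ1: clk:1→0
  (1Δ to stable)
t=18 Δ0: s0=1 s5=1 s2=0 s7=0 s1=1 s8=1 s6=1 s4=0 clk=0 s3=0
  Δ1: clk:0→1
  Δ2: s0:1→0, s3:0→1
  Δ3: s2:0→1, s4:0→1
  Δ4: s4:1→0
  (4Δ to stable)
t=19 Δ0: s0=0 s5=1 s2=1 s7=0 s1=1 s8=1 s6=1 s4=0 clk=1 s3=1
  Δ1: clk:1→0
  (1Δ to stable)

1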